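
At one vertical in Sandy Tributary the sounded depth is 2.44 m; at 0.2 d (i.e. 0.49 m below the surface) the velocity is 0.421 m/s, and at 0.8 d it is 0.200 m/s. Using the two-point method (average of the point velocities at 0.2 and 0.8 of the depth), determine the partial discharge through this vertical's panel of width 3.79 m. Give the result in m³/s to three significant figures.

v̄ = (0.421 + 0.200) / 2 = 0.3105 m/s
q = v̄ × d × w = 0.3105 × 2.44 × 3.79 = 2.871 m³/s

2.87 m³/s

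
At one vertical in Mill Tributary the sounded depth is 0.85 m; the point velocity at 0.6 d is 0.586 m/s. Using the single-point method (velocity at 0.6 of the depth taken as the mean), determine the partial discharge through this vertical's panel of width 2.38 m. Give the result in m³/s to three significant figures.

1.19 m³/s

v̄ = v₀.₆ = 0.586 m/s
q = v̄ × d × w = 0.5860 × 0.85 × 2.38 = 1.185 m³/s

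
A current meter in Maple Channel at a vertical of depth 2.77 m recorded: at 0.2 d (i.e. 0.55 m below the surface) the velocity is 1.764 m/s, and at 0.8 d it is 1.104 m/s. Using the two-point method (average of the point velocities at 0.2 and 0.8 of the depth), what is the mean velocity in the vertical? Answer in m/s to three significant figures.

v̄ = (1.764 + 1.104) / 2 = 1.434 m/s

1.43 m/s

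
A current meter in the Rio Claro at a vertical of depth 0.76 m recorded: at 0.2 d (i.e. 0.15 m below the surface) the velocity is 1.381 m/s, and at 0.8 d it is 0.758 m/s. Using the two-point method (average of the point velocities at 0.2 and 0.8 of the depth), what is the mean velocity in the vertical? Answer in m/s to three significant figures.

v̄ = (1.381 + 0.758) / 2 = 1.070 m/s

1.07 m/s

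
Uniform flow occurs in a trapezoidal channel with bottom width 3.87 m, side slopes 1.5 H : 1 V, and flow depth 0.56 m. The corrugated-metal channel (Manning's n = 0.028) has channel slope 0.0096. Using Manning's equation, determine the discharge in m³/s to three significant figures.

A = (b + z·y)·y = (3.87 + 1.5×0.56)×0.56 = 2.638 m²
P = b + 2y√(1+z²) = 3.87 + 2×0.56×√(1+1.5²) = 5.889 m
R = A/P = 2.638/5.889 = 0.4479 m
Q = (1/n)·A·R^(2/3)·S^(1/2) = (1/0.028) × 2.638 × 0.4479^(2/3) × 0.0096^(1/2) = 5.403 m³/s

5.40 m³/s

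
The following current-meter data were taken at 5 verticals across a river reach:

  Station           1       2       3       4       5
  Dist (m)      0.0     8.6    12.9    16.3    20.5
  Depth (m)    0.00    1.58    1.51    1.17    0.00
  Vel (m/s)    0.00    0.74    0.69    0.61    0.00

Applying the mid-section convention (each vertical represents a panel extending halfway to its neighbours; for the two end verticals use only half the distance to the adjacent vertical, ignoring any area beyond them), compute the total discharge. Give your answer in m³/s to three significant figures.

14.3 m³/s

w_2 = (12.9 − 0.0)/2 = 6.45 m; q_2 = 0.74 × 1.58 × 6.45 = 7.541 m³/s
w_3 = (16.3 − 8.6)/2 = 3.85 m; q_3 = 0.69 × 1.51 × 3.85 = 4.011 m³/s
w_4 = (20.5 − 12.9)/2 = 3.8 m; q_4 = 0.61 × 1.17 × 3.8 = 2.712 m³/s
Stations 1, 5 contribute zero (depth or velocity is 0).
Q = Σ qᵢ = 14.26 m³/s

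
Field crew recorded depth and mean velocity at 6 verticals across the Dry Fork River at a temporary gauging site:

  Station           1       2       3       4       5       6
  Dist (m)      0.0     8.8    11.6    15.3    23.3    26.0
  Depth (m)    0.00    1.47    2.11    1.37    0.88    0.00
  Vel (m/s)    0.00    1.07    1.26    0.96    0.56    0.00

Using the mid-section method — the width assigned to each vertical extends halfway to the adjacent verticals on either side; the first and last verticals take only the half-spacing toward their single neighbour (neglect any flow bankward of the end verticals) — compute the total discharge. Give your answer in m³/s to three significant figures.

w_2 = (11.6 − 0.0)/2 = 5.8 m; q_2 = 1.07 × 1.47 × 5.8 = 9.123 m³/s
w_3 = (15.3 − 8.8)/2 = 3.25 m; q_3 = 1.26 × 2.11 × 3.25 = 8.640 m³/s
w_4 = (23.3 − 11.6)/2 = 5.85 m; q_4 = 0.96 × 1.37 × 5.85 = 7.694 m³/s
w_5 = (26.0 − 15.3)/2 = 5.35 m; q_5 = 0.56 × 0.88 × 5.35 = 2.636 m³/s
Stations 1, 6 contribute zero (depth or velocity is 0).
Q = Σ qᵢ = 28.09 m³/s

28.1 m³/s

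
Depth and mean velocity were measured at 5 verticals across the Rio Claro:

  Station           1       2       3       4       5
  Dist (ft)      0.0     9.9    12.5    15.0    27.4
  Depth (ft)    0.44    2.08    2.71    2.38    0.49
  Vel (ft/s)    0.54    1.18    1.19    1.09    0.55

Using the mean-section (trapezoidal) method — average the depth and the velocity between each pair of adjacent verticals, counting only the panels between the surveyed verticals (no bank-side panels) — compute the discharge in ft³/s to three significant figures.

Panel 1-2: Δb = 9.9 ft, d̄ = (0.44+2.08)/2 = 1.26, v̄ = (0.54+1.18)/2 = 0.86 → q = 9.9×1.26×0.86 = 10.73 ft³/s
Panel 2-3: Δb = 2.6 ft, d̄ = (2.08+2.71)/2 = 2.395, v̄ = (1.18+1.19)/2 = 1.185 → q = 2.6×2.395×1.185 = 7.379 ft³/s
Panel 3-4: Δb = 2.5 ft, d̄ = (2.71+2.38)/2 = 2.545, v̄ = (1.19+1.09)/2 = 1.14 → q = 2.5×2.545×1.14 = 7.253 ft³/s
Panel 4-5: Δb = 12.4 ft, d̄ = (2.38+0.49)/2 = 1.435, v̄ = (1.09+0.55)/2 = 0.82 → q = 12.4×1.435×0.82 = 14.59 ft³/s
Q = Σ q = 39.95 ft³/s

40.0 ft³/s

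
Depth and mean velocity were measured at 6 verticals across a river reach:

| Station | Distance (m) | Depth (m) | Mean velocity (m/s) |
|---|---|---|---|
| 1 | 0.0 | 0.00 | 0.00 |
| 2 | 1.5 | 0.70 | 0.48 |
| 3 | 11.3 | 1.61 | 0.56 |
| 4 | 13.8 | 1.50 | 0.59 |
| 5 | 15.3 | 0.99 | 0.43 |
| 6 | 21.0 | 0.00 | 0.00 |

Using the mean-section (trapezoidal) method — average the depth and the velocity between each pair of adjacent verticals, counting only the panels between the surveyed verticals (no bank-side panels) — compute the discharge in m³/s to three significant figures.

Panel 1-2: Δb = 1.5 m, d̄ = (0.00+0.70)/2 = 0.35, v̄ = (0.00+0.48)/2 = 0.24 → q = 1.5×0.35×0.24 = 0.1260 m³/s
Panel 2-3: Δb = 9.8 m, d̄ = (0.70+1.61)/2 = 1.155, v̄ = (0.48+0.56)/2 = 0.52 → q = 9.8×1.155×0.52 = 5.886 m³/s
Panel 3-4: Δb = 2.5 m, d̄ = (1.61+1.50)/2 = 1.555, v̄ = (0.56+0.59)/2 = 0.575 → q = 2.5×1.555×0.575 = 2.235 m³/s
Panel 4-5: Δb = 1.5 m, d̄ = (1.50+0.99)/2 = 1.245, v̄ = (0.59+0.43)/2 = 0.51 → q = 1.5×1.245×0.51 = 0.9524 m³/s
Panel 5-6: Δb = 5.7 m, d̄ = (0.99+0.00)/2 = 0.495, v̄ = (0.43+0.00)/2 = 0.215 → q = 5.7×0.495×0.215 = 0.6066 m³/s
Q = Σ q = 9.806 m³/s

9.81 m³/s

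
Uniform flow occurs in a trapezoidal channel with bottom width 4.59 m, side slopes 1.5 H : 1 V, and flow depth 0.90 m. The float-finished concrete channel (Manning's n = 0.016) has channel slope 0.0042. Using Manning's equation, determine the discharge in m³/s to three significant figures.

16.8 m³/s

A = (b + z·y)·y = (4.59 + 1.5×0.90)×0.90 = 5.346 m²
P = b + 2y√(1+z²) = 4.59 + 2×0.90×√(1+1.5²) = 7.835 m
R = A/P = 5.346/7.835 = 0.6823 m
Q = (1/n)·A·R^(2/3)·S^(1/2) = (1/0.016) × 5.346 × 0.6823^(2/3) × 0.0042^(1/2) = 16.78 m³/s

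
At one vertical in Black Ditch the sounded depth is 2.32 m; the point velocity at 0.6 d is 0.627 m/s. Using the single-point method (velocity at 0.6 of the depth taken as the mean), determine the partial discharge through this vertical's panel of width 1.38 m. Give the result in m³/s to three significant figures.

2.01 m³/s

v̄ = v₀.₆ = 0.627 m/s
q = v̄ × d × w = 0.6270 × 2.32 × 1.38 = 2.007 m³/s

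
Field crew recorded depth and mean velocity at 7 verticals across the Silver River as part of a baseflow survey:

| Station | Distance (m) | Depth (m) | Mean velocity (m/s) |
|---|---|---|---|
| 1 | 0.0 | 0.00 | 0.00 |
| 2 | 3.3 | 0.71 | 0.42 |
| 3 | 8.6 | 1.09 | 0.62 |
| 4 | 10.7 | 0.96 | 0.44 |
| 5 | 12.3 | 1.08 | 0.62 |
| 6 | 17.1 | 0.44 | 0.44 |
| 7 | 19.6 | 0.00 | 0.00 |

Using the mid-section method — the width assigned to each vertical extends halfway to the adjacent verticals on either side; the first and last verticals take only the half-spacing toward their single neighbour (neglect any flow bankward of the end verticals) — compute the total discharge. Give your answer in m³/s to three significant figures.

w_2 = (8.6 − 0.0)/2 = 4.3 m; q_2 = 0.42 × 0.71 × 4.3 = 1.282 m³/s
w_3 = (10.7 − 3.3)/2 = 3.7 m; q_3 = 0.62 × 1.09 × 3.7 = 2.500 m³/s
w_4 = (12.3 − 8.6)/2 = 1.85 m; q_4 = 0.44 × 0.96 × 1.85 = 0.7814 m³/s
w_5 = (17.1 − 10.7)/2 = 3.2 m; q_5 = 0.62 × 1.08 × 3.2 = 2.143 m³/s
w_6 = (19.6 − 12.3)/2 = 3.65 m; q_6 = 0.44 × 0.44 × 3.65 = 0.7066 m³/s
Stations 1, 7 contribute zero (depth or velocity is 0).
Q = Σ qᵢ = 7.414 m³/s

7.41 m³/s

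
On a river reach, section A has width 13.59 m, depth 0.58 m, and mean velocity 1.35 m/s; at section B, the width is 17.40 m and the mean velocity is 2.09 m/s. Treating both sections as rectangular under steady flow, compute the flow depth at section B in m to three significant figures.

Q = A₁V₁ = (13.59×0.58) × 1.35 = 10.64 m³/s
d₂ = Q/(b₂ V₂) = 10.64/(17.40×2.09) = 0.2926 m

0.293 m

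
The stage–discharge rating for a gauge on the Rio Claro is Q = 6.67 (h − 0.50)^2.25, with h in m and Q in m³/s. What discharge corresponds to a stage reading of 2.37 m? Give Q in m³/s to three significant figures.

27.3 m³/s

Q = 6.67 × (2.37 − 0.50)^2.25 = 6.67 × 1.87^2.25 = 27.28 m³/s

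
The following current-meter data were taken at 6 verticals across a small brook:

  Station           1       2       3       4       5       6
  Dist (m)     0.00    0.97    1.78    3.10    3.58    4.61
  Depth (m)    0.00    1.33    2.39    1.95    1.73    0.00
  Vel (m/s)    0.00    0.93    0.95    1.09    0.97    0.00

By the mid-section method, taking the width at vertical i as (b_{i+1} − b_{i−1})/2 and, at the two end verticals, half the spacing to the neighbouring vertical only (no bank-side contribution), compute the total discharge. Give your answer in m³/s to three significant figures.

6.70 m³/s

w_2 = (1.78 − 0.00)/2 = 0.89 m; q_2 = 0.93 × 1.33 × 0.89 = 1.101 m³/s
w_3 = (3.10 − 0.97)/2 = 1.065 m; q_3 = 0.95 × 2.39 × 1.065 = 2.418 m³/s
w_4 = (3.58 − 1.78)/2 = 0.9 m; q_4 = 1.09 × 1.95 × 0.9 = 1.913 m³/s
w_5 = (4.61 − 3.10)/2 = 0.755 m; q_5 = 0.97 × 1.73 × 0.755 = 1.267 m³/s
Stations 1, 6 contribute zero (depth or velocity is 0).
Q = Σ qᵢ = 6.699 m³/s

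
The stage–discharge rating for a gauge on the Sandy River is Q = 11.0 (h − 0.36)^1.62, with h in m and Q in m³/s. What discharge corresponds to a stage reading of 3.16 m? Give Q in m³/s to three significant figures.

Q = 11.0 × (3.16 − 0.36)^1.62 = 11.0 × 2.8^1.62 = 58.32 m³/s

58.3 m³/s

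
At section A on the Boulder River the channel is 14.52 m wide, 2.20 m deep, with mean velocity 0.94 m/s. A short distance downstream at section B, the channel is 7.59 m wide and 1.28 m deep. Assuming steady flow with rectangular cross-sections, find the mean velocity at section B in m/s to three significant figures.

Q = A₁V₁ = (14.52×2.20) × 0.94 = 30.03 m³/s
A₂ = 7.59 × 1.28 = 9.715 m²
V₂ = Q/A₂ = 30.03/9.715 = 3.091 m/s

3.09 m/s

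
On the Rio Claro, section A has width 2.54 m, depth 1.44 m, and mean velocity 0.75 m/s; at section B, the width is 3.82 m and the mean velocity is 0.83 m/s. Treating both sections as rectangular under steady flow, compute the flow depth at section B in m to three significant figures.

Q = A₁V₁ = (2.54×1.44) × 0.75 = 2.743 m³/s
d₂ = Q/(b₂ V₂) = 2.743/(3.82×0.83) = 0.8652 m

0.865 m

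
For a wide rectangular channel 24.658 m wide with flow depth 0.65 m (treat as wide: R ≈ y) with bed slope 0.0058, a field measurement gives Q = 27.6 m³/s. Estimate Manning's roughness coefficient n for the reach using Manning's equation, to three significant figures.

A = b·y = 24.658 × 0.65 = 16.03 m²
Wide channel: R ≈ y = 0.65 m
n = (1/Q)·A·R^(2/3)·S^(1/2) = (1/27.6) × 16.03 × 0.7504 × 0.07616 = 0.03319

0.0332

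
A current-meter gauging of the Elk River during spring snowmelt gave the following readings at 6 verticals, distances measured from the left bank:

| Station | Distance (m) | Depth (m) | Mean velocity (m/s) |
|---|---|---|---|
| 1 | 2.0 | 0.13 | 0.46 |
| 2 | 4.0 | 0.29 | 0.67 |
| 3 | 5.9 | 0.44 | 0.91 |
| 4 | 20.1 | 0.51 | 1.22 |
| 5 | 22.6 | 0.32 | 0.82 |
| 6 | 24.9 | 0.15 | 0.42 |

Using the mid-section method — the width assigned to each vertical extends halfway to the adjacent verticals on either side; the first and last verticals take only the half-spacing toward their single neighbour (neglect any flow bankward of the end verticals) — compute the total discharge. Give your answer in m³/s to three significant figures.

w_1 = (4.0 − 2.0)/2 = 1 m; q_1 = 0.46 × 0.13 × 1 = 0.05980 m³/s
w_2 = (5.9 − 2.0)/2 = 1.95 m; q_2 = 0.67 × 0.29 × 1.95 = 0.3789 m³/s
w_3 = (20.1 − 4.0)/2 = 8.05 m; q_3 = 0.91 × 0.44 × 8.05 = 3.223 m³/s
w_4 = (22.6 − 5.9)/2 = 8.35 m; q_4 = 1.22 × 0.51 × 8.35 = 5.195 m³/s
w_5 = (24.9 − 20.1)/2 = 2.4 m; q_5 = 0.82 × 0.32 × 2.4 = 0.6298 m³/s
w_6 = (24.9 − 22.6)/2 = 1.15 m; q_6 = 0.42 × 0.15 × 1.15 = 0.07245 m³/s
Q = Σ qᵢ = 9.559 m³/s

9.56 m³/s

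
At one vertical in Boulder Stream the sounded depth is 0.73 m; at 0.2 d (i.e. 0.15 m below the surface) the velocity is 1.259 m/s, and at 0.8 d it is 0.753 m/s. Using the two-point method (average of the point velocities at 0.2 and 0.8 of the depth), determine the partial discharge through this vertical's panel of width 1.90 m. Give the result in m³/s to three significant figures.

v̄ = (1.259 + 0.753) / 2 = 1.006 m/s
q = v̄ × d × w = 1.006 × 0.73 × 1.90 = 1.395 m³/s

1.40 m³/s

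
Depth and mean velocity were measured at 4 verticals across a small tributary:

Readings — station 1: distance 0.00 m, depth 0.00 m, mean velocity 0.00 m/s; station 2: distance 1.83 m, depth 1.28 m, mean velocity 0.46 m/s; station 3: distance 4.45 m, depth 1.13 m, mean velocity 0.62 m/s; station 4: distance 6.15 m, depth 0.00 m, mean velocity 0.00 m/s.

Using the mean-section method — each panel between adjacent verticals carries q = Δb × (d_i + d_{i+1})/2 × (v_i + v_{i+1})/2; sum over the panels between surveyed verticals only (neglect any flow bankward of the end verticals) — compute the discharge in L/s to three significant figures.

2270 L/s

Panel 1-2: Δb = 1.83 m, d̄ = (0.00+1.28)/2 = 0.64, v̄ = (0.00+0.46)/2 = 0.23 → q = 1.83×0.64×0.23 = 0.2694 m³/s
Panel 2-3: Δb = 2.62 m, d̄ = (1.28+1.13)/2 = 1.205, v̄ = (0.46+0.62)/2 = 0.54 → q = 2.62×1.205×0.54 = 1.705 m³/s
Panel 3-4: Δb = 1.7 m, d̄ = (1.13+0.00)/2 = 0.565, v̄ = (0.62+0.00)/2 = 0.31 → q = 1.7×0.565×0.31 = 0.2978 m³/s
Q = Σ q = 2.272 m³/s
= 2.272 × 1000 = 2272 L/s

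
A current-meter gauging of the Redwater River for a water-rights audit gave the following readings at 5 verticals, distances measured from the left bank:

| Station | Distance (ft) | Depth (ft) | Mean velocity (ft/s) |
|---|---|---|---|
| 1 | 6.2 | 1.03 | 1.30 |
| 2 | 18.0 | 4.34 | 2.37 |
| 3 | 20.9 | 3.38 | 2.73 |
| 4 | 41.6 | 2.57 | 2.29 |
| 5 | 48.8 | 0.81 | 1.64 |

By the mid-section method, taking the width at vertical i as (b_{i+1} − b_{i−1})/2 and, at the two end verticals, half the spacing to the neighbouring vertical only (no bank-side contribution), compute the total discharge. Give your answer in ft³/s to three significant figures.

279 ft³/s

w_1 = (18.0 − 6.2)/2 = 5.9 ft; q_1 = 1.30 × 1.03 × 5.9 = 7.900 ft³/s
w_2 = (20.9 − 6.2)/2 = 7.35 ft; q_2 = 2.37 × 4.34 × 7.35 = 75.60 ft³/s
w_3 = (41.6 − 18.0)/2 = 11.8 ft; q_3 = 2.73 × 3.38 × 11.8 = 108.9 ft³/s
w_4 = (48.8 − 20.9)/2 = 13.95 ft; q_4 = 2.29 × 2.57 × 13.95 = 82.10 ft³/s
w_5 = (48.8 − 41.6)/2 = 3.6 ft; q_5 = 1.64 × 0.81 × 3.6 = 4.782 ft³/s
Q = Σ qᵢ = 279.3 ft³/s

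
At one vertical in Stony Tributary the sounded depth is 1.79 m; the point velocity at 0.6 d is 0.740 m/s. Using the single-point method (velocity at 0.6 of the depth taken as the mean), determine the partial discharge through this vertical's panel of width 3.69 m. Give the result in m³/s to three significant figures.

4.89 m³/s

v̄ = v₀.₆ = 0.740 m/s
q = v̄ × d × w = 0.7400 × 1.79 × 3.69 = 4.888 m³/s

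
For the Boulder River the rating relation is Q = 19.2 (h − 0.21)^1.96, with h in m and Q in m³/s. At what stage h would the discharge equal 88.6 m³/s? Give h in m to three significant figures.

2.39 m

h − h₀ = (Q/C)^(1/b) = (88.6/19.2)^(1/1.96) = 2.182 m
h = 0.21 + 2.182 = 2.392 m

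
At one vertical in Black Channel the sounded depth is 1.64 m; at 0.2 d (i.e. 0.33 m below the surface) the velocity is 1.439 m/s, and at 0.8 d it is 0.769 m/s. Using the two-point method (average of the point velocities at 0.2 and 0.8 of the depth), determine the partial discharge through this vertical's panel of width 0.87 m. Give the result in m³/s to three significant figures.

v̄ = (1.439 + 0.769) / 2 = 1.104 m/s
q = v̄ × d × w = 1.104 × 1.64 × 0.87 = 1.575 m³/s

1.58 m³/s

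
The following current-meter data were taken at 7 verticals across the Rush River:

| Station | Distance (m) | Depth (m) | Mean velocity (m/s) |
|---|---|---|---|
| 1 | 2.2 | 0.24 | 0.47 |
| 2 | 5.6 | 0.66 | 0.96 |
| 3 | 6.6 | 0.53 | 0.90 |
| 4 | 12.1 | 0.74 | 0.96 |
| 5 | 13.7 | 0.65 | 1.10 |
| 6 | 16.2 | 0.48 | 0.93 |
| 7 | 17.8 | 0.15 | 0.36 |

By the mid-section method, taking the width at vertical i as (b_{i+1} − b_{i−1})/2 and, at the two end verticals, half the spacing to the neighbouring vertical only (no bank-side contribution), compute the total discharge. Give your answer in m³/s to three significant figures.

w_1 = (5.6 − 2.2)/2 = 1.7 m; q_1 = 0.47 × 0.24 × 1.7 = 0.1918 m³/s
w_2 = (6.6 − 2.2)/2 = 2.2 m; q_2 = 0.96 × 0.66 × 2.2 = 1.394 m³/s
w_3 = (12.1 − 5.6)/2 = 3.25 m; q_3 = 0.90 × 0.53 × 3.25 = 1.550 m³/s
w_4 = (13.7 − 6.6)/2 = 3.55 m; q_4 = 0.96 × 0.74 × 3.55 = 2.522 m³/s
w_5 = (16.2 − 12.1)/2 = 2.05 m; q_5 = 1.10 × 0.65 × 2.05 = 1.466 m³/s
w_6 = (17.8 − 13.7)/2 = 2.05 m; q_6 = 0.93 × 0.48 × 2.05 = 0.9151 m³/s
w_7 = (17.8 − 16.2)/2 = 0.8 m; q_7 = 0.36 × 0.15 × 0.8 = 0.04320 m³/s
Q = Σ qᵢ = 8.082 m³/s

8.08 m³/s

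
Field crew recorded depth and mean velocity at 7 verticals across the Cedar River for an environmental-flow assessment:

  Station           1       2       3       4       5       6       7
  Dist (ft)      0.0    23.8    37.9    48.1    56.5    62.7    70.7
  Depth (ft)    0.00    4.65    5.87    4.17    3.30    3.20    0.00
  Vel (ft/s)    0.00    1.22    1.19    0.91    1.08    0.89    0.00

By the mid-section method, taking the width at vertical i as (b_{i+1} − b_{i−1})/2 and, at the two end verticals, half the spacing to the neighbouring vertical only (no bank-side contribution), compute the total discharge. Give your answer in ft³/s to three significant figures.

w_2 = (37.9 − 0.0)/2 = 18.95 ft; q_2 = 1.22 × 4.65 × 18.95 = 107.5 ft³/s
w_3 = (48.1 − 23.8)/2 = 12.15 ft; q_3 = 1.19 × 5.87 × 12.15 = 84.87 ft³/s
w_4 = (56.5 − 37.9)/2 = 9.3 ft; q_4 = 0.91 × 4.17 × 9.3 = 35.29 ft³/s
w_5 = (62.7 − 48.1)/2 = 7.3 ft; q_5 = 1.08 × 3.30 × 7.3 = 26.02 ft³/s
w_6 = (70.7 − 56.5)/2 = 7.1 ft; q_6 = 0.89 × 3.20 × 7.1 = 20.22 ft³/s
Stations 1, 7 contribute zero (depth or velocity is 0).
Q = Σ qᵢ = 273.9 ft³/s

274 ft³/s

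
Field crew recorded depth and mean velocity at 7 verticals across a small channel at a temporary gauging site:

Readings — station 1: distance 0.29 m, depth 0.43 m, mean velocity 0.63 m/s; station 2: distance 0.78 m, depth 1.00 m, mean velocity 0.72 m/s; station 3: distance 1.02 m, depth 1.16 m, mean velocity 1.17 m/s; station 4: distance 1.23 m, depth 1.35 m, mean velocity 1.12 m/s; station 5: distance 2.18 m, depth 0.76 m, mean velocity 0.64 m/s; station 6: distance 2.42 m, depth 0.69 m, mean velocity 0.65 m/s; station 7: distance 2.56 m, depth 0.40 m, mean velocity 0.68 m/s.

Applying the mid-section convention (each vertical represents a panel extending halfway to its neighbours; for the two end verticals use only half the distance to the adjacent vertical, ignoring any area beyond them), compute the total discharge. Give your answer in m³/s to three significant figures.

w_1 = (0.78 − 0.29)/2 = 0.245 m; q_1 = 0.63 × 0.43 × 0.245 = 0.06637 m³/s
w_2 = (1.02 − 0.29)/2 = 0.365 m; q_2 = 0.72 × 1.00 × 0.365 = 0.2628 m³/s
w_3 = (1.23 − 0.78)/2 = 0.225 m; q_3 = 1.17 × 1.16 × 0.225 = 0.3054 m³/s
w_4 = (2.18 − 1.02)/2 = 0.58 m; q_4 = 1.12 × 1.35 × 0.58 = 0.8770 m³/s
w_5 = (2.42 − 1.23)/2 = 0.595 m; q_5 = 0.64 × 0.76 × 0.595 = 0.2894 m³/s
w_6 = (2.56 − 2.18)/2 = 0.19 m; q_6 = 0.65 × 0.69 × 0.19 = 0.08522 m³/s
w_7 = (2.56 − 2.42)/2 = 0.07 m; q_7 = 0.68 × 0.40 × 0.07 = 0.01904 m³/s
Q = Σ qᵢ = 1.905 m³/s

1.91 m³/s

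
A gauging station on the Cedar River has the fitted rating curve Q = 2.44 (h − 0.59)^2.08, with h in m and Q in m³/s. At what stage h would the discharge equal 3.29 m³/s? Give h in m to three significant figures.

h − h₀ = (Q/C)^(1/b) = (3.29/2.44)^(1/2.08) = 1.155 m
h = 0.59 + 1.155 = 1.745 m

1.74 m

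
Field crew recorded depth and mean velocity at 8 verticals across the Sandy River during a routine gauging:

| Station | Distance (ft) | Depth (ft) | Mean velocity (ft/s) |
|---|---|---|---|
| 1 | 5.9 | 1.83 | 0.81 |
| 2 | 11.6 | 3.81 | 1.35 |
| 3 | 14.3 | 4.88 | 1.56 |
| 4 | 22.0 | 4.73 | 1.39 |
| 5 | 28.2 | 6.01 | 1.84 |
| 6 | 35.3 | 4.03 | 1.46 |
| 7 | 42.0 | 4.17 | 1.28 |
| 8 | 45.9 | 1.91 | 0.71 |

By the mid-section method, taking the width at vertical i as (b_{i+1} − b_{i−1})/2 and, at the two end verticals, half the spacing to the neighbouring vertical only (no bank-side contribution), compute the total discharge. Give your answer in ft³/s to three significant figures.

w_1 = (11.6 − 5.9)/2 = 2.85 ft; q_1 = 0.81 × 1.83 × 2.85 = 4.225 ft³/s
w_2 = (14.3 − 5.9)/2 = 4.2 ft; q_2 = 1.35 × 3.81 × 4.2 = 21.60 ft³/s
w_3 = (22.0 − 11.6)/2 = 5.2 ft; q_3 = 1.56 × 4.88 × 5.2 = 39.59 ft³/s
w_4 = (28.2 − 14.3)/2 = 6.95 ft; q_4 = 1.39 × 4.73 × 6.95 = 45.69 ft³/s
w_5 = (35.3 − 22.0)/2 = 6.65 ft; q_5 = 1.84 × 6.01 × 6.65 = 73.54 ft³/s
w_6 = (42.0 − 28.2)/2 = 6.9 ft; q_6 = 1.46 × 4.03 × 6.9 = 40.60 ft³/s
w_7 = (45.9 − 35.3)/2 = 5.3 ft; q_7 = 1.28 × 4.17 × 5.3 = 28.29 ft³/s
w_8 = (45.9 − 42.0)/2 = 1.95 ft; q_8 = 0.71 × 1.91 × 1.95 = 2.644 ft³/s
Q = Σ qᵢ = 256.2 ft³/s

256 ft³/s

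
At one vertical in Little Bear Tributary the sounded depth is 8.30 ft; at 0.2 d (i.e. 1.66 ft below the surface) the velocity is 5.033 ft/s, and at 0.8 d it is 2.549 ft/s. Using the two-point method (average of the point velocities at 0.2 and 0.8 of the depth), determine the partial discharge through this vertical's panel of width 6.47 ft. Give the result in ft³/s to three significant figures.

204 ft³/s

v̄ = (5.033 + 2.549) / 2 = 3.791 ft/s
q = v̄ × d × w = 3.791 × 8.30 × 6.47 = 203.6 ft³/s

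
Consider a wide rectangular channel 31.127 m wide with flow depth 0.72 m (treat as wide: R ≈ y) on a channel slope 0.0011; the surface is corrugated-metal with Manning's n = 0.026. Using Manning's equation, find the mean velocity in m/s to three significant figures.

A = b·y = 31.127 × 0.72 = 22.41 m²
Wide channel: R ≈ y = 0.72 m
Q = (1/n)·A·R^(2/3)·S^(1/2) = (1/0.026) × 22.41 × 0.7200^(2/3) × 0.0011^(1/2) = 22.97 m³/s
V = Q/A = 22.97/22.41 = 1.025 m/s

1.02 m/s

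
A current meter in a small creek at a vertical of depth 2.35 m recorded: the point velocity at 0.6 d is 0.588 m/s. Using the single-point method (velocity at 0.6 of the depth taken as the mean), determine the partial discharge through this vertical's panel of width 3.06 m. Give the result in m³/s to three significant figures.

4.23 m³/s

v̄ = v₀.₆ = 0.588 m/s
q = v̄ × d × w = 0.5880 × 2.35 × 3.06 = 4.228 m³/s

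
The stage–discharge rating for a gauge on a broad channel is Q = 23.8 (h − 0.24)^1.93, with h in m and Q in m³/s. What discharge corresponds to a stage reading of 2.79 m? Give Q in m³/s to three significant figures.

Q = 23.8 × (2.79 − 0.24)^1.93 = 23.8 × 2.55^1.93 = 144.9 m³/s

145 m³/s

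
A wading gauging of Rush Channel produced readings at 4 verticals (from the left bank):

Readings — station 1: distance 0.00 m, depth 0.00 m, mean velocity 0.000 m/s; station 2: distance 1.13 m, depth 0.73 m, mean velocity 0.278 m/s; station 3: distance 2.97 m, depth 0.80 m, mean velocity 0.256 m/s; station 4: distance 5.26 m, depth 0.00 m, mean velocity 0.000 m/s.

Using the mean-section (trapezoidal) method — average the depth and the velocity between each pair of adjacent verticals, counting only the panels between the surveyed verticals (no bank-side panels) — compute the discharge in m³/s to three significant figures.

Panel 1-2: Δb = 1.13 m, d̄ = (0.00+0.73)/2 = 0.365, v̄ = (0.000+0.278)/2 = 0.139 → q = 1.13×0.365×0.139 = 0.05733 m³/s
Panel 2-3: Δb = 1.84 m, d̄ = (0.73+0.80)/2 = 0.765, v̄ = (0.278+0.256)/2 = 0.267 → q = 1.84×0.765×0.267 = 0.3758 m³/s
Panel 3-4: Δb = 2.29 m, d̄ = (0.80+0.00)/2 = 0.4, v̄ = (0.256+0.000)/2 = 0.128 → q = 2.29×0.4×0.128 = 0.1172 m³/s
Q = Σ q = 0.5504 m³/s

0.550 m³/s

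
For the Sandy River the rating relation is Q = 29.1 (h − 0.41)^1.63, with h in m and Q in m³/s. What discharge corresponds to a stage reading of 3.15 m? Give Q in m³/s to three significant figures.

150 m³/s

Q = 29.1 × (3.15 − 0.41)^1.63 = 29.1 × 2.74^1.63 = 150.5 m³/s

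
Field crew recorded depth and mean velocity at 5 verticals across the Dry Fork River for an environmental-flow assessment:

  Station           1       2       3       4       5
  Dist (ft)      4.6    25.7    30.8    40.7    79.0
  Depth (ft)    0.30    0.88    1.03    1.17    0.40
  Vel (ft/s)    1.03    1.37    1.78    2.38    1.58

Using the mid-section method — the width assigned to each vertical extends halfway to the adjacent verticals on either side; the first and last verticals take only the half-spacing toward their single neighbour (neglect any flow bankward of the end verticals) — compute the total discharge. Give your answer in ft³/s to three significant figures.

112 ft³/s

w_1 = (25.7 − 4.6)/2 = 10.55 ft; q_1 = 1.03 × 0.30 × 10.55 = 3.260 ft³/s
w_2 = (30.8 − 4.6)/2 = 13.1 ft; q_2 = 1.37 × 0.88 × 13.1 = 15.79 ft³/s
w_3 = (40.7 − 25.7)/2 = 7.5 ft; q_3 = 1.78 × 1.03 × 7.5 = 13.75 ft³/s
w_4 = (79.0 − 30.8)/2 = 24.1 ft; q_4 = 2.38 × 1.17 × 24.1 = 67.11 ft³/s
w_5 = (79.0 − 40.7)/2 = 19.15 ft; q_5 = 1.58 × 0.40 × 19.15 = 12.10 ft³/s
Q = Σ qᵢ = 112.0 ft³/s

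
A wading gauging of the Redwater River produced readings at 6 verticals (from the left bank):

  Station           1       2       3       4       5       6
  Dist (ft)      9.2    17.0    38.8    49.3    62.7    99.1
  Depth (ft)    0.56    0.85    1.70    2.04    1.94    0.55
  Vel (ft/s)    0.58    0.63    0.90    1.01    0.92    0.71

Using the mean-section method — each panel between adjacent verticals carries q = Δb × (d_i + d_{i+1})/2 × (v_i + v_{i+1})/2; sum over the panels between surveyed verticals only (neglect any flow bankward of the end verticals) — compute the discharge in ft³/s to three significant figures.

106 ft³/s

Panel 1-2: Δb = 7.8 ft, d̄ = (0.56+0.85)/2 = 0.705, v̄ = (0.58+0.63)/2 = 0.605 → q = 7.8×0.705×0.605 = 3.327 ft³/s
Panel 2-3: Δb = 21.8 ft, d̄ = (0.85+1.70)/2 = 1.275, v̄ = (0.63+0.90)/2 = 0.765 → q = 21.8×1.275×0.765 = 21.26 ft³/s
Panel 3-4: Δb = 10.5 ft, d̄ = (1.70+2.04)/2 = 1.87, v̄ = (0.90+1.01)/2 = 0.955 → q = 10.5×1.87×0.955 = 18.75 ft³/s
Panel 4-5: Δb = 13.4 ft, d̄ = (2.04+1.94)/2 = 1.99, v̄ = (1.01+0.92)/2 = 0.965 → q = 13.4×1.99×0.965 = 25.73 ft³/s
Panel 5-6: Δb = 36.4 ft, d̄ = (1.94+0.55)/2 = 1.245, v̄ = (0.92+0.71)/2 = 0.815 → q = 36.4×1.245×0.815 = 36.93 ft³/s
Q = Σ q = 106.0 ft³/s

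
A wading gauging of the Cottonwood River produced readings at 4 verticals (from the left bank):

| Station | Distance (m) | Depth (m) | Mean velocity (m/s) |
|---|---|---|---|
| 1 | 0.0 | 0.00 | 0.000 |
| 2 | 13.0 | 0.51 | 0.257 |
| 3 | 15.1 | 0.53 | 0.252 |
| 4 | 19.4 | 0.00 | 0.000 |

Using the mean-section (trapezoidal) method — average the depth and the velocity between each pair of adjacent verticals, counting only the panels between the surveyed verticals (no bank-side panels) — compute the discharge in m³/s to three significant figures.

Panel 1-2: Δb = 13 m, d̄ = (0.00+0.51)/2 = 0.255, v̄ = (0.000+0.257)/2 = 0.1285 → q = 13×0.255×0.1285 = 0.4260 m³/s
Panel 2-3: Δb = 2.1 m, d̄ = (0.51+0.53)/2 = 0.52, v̄ = (0.257+0.252)/2 = 0.2545 → q = 2.1×0.52×0.2545 = 0.2779 m³/s
Panel 3-4: Δb = 4.3 m, d̄ = (0.53+0.00)/2 = 0.265, v̄ = (0.252+0.000)/2 = 0.126 → q = 4.3×0.265×0.126 = 0.1436 m³/s
Q = Σ q = 0.8475 m³/s

0.847 m³/s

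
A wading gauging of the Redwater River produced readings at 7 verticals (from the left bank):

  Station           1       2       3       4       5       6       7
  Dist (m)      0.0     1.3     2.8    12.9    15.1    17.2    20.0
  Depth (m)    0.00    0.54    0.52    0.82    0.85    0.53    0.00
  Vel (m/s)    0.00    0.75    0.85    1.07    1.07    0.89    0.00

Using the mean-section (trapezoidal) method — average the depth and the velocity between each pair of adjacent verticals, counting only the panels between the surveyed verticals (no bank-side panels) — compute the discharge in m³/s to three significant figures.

11.0 m³/s

Panel 1-2: Δb = 1.3 m, d̄ = (0.00+0.54)/2 = 0.27, v̄ = (0.00+0.75)/2 = 0.375 → q = 1.3×0.27×0.375 = 0.1316 m³/s
Panel 2-3: Δb = 1.5 m, d̄ = (0.54+0.52)/2 = 0.53, v̄ = (0.75+0.85)/2 = 0.8 → q = 1.5×0.53×0.8 = 0.6360 m³/s
Panel 3-4: Δb = 10.1 m, d̄ = (0.52+0.82)/2 = 0.67, v̄ = (0.85+1.07)/2 = 0.96 → q = 10.1×0.67×0.96 = 6.496 m³/s
Panel 4-5: Δb = 2.2 m, d̄ = (0.82+0.85)/2 = 0.835, v̄ = (1.07+1.07)/2 = 1.07 → q = 2.2×0.835×1.07 = 1.966 m³/s
Panel 5-6: Δb = 2.1 m, d̄ = (0.85+0.53)/2 = 0.69, v̄ = (1.07+0.89)/2 = 0.98 → q = 2.1×0.69×0.98 = 1.420 m³/s
Panel 6-7: Δb = 2.8 m, d̄ = (0.53+0.00)/2 = 0.265, v̄ = (0.89+0.00)/2 = 0.445 → q = 2.8×0.265×0.445 = 0.3302 m³/s
Q = Σ q = 10.98 m³/s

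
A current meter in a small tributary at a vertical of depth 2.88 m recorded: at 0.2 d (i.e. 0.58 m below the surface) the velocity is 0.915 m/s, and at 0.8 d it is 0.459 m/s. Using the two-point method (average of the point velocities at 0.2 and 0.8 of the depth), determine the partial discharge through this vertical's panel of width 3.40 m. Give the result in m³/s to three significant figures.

6.73 m³/s

v̄ = (0.915 + 0.459) / 2 = 0.6870 m/s
q = v̄ × d × w = 0.6870 × 2.88 × 3.40 = 6.727 m³/s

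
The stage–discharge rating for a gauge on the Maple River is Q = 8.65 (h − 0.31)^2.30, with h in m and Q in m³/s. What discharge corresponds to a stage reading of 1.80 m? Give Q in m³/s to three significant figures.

21.6 m³/s

Q = 8.65 × (1.80 − 0.31)^2.30 = 8.65 × 1.49^2.30 = 21.64 m³/s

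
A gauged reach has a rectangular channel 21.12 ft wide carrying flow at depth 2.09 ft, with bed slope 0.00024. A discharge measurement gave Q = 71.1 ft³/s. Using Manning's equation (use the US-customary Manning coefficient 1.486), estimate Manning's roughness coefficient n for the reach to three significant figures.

0.0207

A = b·y = 21.12 × 2.09 = 44.14 ft²
P = b + 2y = 21.12 + 2×2.09 = 25.30 ft
R = A/P = 44.14/25.30 = 1.745 ft
n = (1.486/Q)·A·R^(2/3)·S^(1/2) = (1.486/71.1) × 44.14 × 1.449 × 0.01549 = 0.02071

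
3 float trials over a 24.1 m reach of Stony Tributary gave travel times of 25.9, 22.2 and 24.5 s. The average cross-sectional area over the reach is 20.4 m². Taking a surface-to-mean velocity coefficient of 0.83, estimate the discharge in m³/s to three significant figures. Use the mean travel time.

16.9 m³/s

t̄ = (25.9 + 22.2 + 24.5) / 3 = 24.2 s
v_surface = L / t̄ = 24.1 / 24.2 = 0.9959 m/s
v_mean = 0.83 × 0.9959 = 0.8266 m/s
Q = A × v_mean = 20.4 × 0.8266 = 16.86 m³/s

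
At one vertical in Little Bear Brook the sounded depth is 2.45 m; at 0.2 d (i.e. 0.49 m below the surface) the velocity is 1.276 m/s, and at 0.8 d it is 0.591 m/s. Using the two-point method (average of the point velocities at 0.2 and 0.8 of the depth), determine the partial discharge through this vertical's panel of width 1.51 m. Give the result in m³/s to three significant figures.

3.45 m³/s

v̄ = (1.276 + 0.591) / 2 = 0.9335 m/s
q = v̄ × d × w = 0.9335 × 2.45 × 1.51 = 3.453 m³/s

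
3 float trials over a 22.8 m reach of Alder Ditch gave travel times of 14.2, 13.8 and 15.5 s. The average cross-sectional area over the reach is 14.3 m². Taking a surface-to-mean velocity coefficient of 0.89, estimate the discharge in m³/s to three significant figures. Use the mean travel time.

t̄ = (14.2 + 13.8 + 15.5) / 3 = 14.5 s
v_surface = L / t̄ = 22.8 / 14.5 = 1.572 m/s
v_mean = 0.89 × 1.572 = 1.399 m/s
Q = A × v_mean = 14.3 × 1.399 = 20.01 m³/s

20.0 m³/s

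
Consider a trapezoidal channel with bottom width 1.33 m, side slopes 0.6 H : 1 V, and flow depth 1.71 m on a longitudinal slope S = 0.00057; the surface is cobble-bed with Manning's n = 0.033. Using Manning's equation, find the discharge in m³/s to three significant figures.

A = (b + z·y)·y = (1.33 + 0.6×1.71)×1.71 = 4.029 m²
P = b + 2y√(1+z²) = 1.33 + 2×1.71×√(1+0.6²) = 5.318 m
R = A/P = 4.029/5.318 = 0.7575 m
Q = (1/n)·A·R^(2/3)·S^(1/2) = (1/0.033) × 4.029 × 0.7575^(2/3) × 0.00057^(1/2) = 2.422 m³/s

2.42 m³/s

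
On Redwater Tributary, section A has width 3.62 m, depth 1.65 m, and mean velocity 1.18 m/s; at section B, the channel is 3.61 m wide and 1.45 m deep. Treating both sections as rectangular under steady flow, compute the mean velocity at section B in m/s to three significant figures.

1.35 m/s

Q = A₁V₁ = (3.62×1.65) × 1.18 = 7.048 m³/s
A₂ = 3.61 × 1.45 = 5.235 m²
V₂ = Q/A₂ = 7.048/5.235 = 1.346 m/s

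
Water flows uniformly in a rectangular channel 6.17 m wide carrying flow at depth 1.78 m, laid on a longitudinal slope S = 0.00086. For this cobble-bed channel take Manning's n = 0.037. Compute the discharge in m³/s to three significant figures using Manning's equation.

9.44 m³/s

A = b·y = 6.17 × 1.78 = 10.98 m²
P = b + 2y = 6.17 + 2×1.78 = 9.730 m
R = A/P = 10.98/9.730 = 1.129 m
Q = (1/n)·A·R^(2/3)·S^(1/2) = (1/0.037) × 10.98 × 1.129^(2/3) × 0.00086^(1/2) = 9.437 m³/s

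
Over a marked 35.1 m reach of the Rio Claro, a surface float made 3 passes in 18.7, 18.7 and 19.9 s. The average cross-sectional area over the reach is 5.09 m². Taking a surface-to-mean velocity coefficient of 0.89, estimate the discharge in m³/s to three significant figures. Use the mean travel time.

t̄ = (18.7 + 18.7 + 19.9) / 3 = 19.1 s
v_surface = L / t̄ = 35.1 / 19.1 = 1.838 m/s
v_mean = 0.89 × 1.838 = 1.636 m/s
Q = A × v_mean = 5.09 × 1.636 = 8.325 m³/s

8.32 m³/s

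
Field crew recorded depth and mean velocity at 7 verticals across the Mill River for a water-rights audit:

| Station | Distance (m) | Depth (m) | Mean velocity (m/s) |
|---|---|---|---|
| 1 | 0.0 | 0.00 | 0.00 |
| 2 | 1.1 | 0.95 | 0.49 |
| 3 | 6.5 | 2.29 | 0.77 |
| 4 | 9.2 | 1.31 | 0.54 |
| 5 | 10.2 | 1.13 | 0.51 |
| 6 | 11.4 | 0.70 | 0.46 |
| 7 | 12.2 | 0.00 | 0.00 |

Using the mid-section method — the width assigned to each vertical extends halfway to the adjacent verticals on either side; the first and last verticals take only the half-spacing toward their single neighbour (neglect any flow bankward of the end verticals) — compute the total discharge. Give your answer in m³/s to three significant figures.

w_2 = (6.5 − 0.0)/2 = 3.25 m; q_2 = 0.49 × 0.95 × 3.25 = 1.513 m³/s
w_3 = (9.2 − 1.1)/2 = 4.05 m; q_3 = 0.77 × 2.29 × 4.05 = 7.141 m³/s
w_4 = (10.2 − 6.5)/2 = 1.85 m; q_4 = 0.54 × 1.31 × 1.85 = 1.309 m³/s
w_5 = (11.4 − 9.2)/2 = 1.1 m; q_5 = 0.51 × 1.13 × 1.1 = 0.6339 m³/s
w_6 = (12.2 − 10.2)/2 = 1 m; q_6 = 0.46 × 0.70 × 1 = 0.3220 m³/s
Stations 1, 7 contribute zero (depth or velocity is 0).
Q = Σ qᵢ = 10.92 m³/s

10.9 m³/s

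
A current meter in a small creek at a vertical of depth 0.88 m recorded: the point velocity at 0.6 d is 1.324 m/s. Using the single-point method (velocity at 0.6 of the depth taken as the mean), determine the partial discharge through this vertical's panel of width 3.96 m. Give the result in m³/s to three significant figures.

4.61 m³/s

v̄ = v₀.₆ = 1.324 m/s
q = v̄ × d × w = 1.324 × 0.88 × 3.96 = 4.614 m³/s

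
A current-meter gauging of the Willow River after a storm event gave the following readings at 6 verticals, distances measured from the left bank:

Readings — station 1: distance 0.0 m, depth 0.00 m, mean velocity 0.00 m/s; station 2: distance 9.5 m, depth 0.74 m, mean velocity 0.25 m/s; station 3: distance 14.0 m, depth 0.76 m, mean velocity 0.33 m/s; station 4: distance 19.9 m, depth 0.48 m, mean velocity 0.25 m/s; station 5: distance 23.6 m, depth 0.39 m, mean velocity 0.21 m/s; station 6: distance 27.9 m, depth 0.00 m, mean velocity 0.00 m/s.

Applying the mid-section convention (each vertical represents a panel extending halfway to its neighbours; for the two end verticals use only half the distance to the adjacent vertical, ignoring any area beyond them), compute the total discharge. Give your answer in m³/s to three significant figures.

3.50 m³/s

w_2 = (14.0 − 0.0)/2 = 7 m; q_2 = 0.25 × 0.74 × 7 = 1.295 m³/s
w_3 = (19.9 − 9.5)/2 = 5.2 m; q_3 = 0.33 × 0.76 × 5.2 = 1.304 m³/s
w_4 = (23.6 − 14.0)/2 = 4.8 m; q_4 = 0.25 × 0.48 × 4.8 = 0.5760 m³/s
w_5 = (27.9 − 19.9)/2 = 4 m; q_5 = 0.21 × 0.39 × 4 = 0.3276 m³/s
Stations 1, 6 contribute zero (depth or velocity is 0).
Q = Σ qᵢ = 3.503 m³/s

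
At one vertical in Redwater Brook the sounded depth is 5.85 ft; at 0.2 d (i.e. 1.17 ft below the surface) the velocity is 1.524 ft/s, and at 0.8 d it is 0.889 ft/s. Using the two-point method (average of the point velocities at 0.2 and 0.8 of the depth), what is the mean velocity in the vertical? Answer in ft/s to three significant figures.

1.21 ft/s

v̄ = (1.524 + 0.889) / 2 = 1.207 ft/s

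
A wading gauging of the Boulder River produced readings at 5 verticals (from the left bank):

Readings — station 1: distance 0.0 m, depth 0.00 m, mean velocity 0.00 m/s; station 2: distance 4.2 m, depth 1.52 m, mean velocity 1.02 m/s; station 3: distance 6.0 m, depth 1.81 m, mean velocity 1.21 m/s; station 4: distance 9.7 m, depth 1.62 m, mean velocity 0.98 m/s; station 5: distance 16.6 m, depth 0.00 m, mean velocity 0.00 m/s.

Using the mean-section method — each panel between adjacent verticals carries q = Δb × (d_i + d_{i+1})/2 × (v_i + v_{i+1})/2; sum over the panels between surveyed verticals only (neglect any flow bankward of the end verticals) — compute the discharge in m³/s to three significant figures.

14.7 m³/s

Panel 1-2: Δb = 4.2 m, d̄ = (0.00+1.52)/2 = 0.76, v̄ = (0.00+1.02)/2 = 0.51 → q = 4.2×0.76×0.51 = 1.628 m³/s
Panel 2-3: Δb = 1.8 m, d̄ = (1.52+1.81)/2 = 1.665, v̄ = (1.02+1.21)/2 = 1.115 → q = 1.8×1.665×1.115 = 3.342 m³/s
Panel 3-4: Δb = 3.7 m, d̄ = (1.81+1.62)/2 = 1.715, v̄ = (1.21+0.98)/2 = 1.095 → q = 3.7×1.715×1.095 = 6.948 m³/s
Panel 4-5: Δb = 6.9 m, d̄ = (1.62+0.00)/2 = 0.81, v̄ = (0.98+0.00)/2 = 0.49 → q = 6.9×0.81×0.49 = 2.739 m³/s
Q = Σ q = 14.66 m³/s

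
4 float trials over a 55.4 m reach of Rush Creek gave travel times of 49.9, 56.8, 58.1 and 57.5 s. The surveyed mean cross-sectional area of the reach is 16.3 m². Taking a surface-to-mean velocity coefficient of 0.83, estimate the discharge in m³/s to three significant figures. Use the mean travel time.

t̄ = (49.9 + 56.8 + 58.1 + 57.5) / 4 = 55.575 s
v_surface = L / t̄ = 55.4 / 55.575 = 0.9969 m/s
v_mean = 0.83 × 0.9969 = 0.8274 m/s
Q = A × v_mean = 16.3 × 0.8274 = 13.49 m³/s

13.5 m³/s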